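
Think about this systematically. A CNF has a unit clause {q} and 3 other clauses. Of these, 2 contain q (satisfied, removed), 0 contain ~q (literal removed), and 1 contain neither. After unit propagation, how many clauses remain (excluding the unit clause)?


Satisfied (removed): 2
Shortened (remain): 0
Unchanged (remain): 1
Remaining = 0 + 1 = 1

1


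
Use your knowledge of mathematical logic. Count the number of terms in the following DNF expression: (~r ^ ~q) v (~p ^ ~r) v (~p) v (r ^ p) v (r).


A DNF formula is a disjunction of terms (conjunctions).
Terms are separated by v.
Counting the disjuncts: 5 terms.

5


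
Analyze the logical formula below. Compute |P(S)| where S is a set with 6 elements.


The power set of a set with n elements has 2^n elements.
|P(S)| = 2^6 = 64

64


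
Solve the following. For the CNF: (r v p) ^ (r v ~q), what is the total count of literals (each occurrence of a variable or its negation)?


Counting literals in each clause:
Clause 1: 2 literal(s)
Clause 2: 2 literal(s)
Total = 4

4


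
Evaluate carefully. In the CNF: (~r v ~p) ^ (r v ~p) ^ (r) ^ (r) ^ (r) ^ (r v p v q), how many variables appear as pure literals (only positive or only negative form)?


Check each variable for pure literal status:
p: mixed (not pure)
q: pure positive
r: mixed (not pure)
Pure literal count = 1

1


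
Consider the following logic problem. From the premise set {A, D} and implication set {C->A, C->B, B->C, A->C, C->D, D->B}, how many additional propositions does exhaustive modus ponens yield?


Initial facts: {A, D}
Apply modus ponens to closure:
  A and A->C  =>  C
  D and D->B  =>  B
Final known: {A, B, C, D}
New propositions: {B, C}
Count = 2

2


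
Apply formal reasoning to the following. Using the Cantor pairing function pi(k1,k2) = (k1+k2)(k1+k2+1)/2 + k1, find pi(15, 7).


k1 + k2 = 22
(k1+k2)(k1+k2+1)/2 = 22 * 23 / 2 = 253
pi = 253 + 15 = 268

268


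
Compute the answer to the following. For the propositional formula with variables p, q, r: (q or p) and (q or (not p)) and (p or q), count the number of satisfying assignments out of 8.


Evaluate all 8 assignments for p, q, r:
p=0, q=0, r=0: 0
p=0, q=0, r=1: 0
p=0, q=1, r=0: 1
p=0, q=1, r=1: 1
p=1, q=0, r=0: 0
p=1, q=0, r=1: 0
p=1, q=1, r=0: 1
p=1, q=1, r=1: 1
Satisfying count = 4

4


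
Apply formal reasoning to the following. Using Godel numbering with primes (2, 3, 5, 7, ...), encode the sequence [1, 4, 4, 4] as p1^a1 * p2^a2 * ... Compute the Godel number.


Encode each element as an exponent of the corresponding prime:
  2^1 = 2
  3^4 = 81
  5^4 = 625
  7^4 = 2401
Product = 2 * 81 * 625 * 2401 = 243101250

243101250


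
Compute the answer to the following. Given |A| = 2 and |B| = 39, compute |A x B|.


The Cartesian product A x B contains all ordered pairs (a, b).
|A x B| = |A| * |B| = 2 * 39 = 78

78


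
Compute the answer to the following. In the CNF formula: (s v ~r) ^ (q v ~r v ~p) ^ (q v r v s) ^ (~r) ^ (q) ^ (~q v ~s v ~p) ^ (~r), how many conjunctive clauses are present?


A CNF formula is a conjunction of clauses.
Clauses are separated by ^.
Counting the conjuncts: 7 clauses.

7


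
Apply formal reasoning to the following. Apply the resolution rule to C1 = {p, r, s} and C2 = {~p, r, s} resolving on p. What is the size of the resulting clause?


Remove p from C1 and ~p from C2.
C1 remainder: {r, s}
C2 remainder: {r, s}
Union (resolvent): {r, s}
Resolvent has 2 literal(s).

2


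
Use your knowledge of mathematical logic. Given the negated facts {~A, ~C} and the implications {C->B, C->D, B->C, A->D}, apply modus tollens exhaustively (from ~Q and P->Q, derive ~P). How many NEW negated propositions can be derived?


Initial negated facts: {~A, ~C}
Apply modus tollens to closure:
  ~C and B->C  =>  ~B
Final negated: {~A, ~B, ~C}
New negations: {~B}
Count = 1

1


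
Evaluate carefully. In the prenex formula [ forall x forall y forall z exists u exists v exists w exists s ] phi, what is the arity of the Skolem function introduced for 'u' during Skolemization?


Quantifier prefix: forall x forall y forall z exists u exists v exists w exists s
'u' is existentially quantified at position 4.
Universal variables preceding it: x, y, z
Skolem function arity = 3

3


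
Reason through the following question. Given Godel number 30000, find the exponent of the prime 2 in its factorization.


Factorize 30000 by dividing by 2 repeatedly.
Division steps: 2 divides 30000 exactly 4 time(s).
Exponent of 2 = 4

4


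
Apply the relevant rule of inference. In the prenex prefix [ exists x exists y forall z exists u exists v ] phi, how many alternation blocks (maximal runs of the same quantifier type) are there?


Quantifier-type sequence: E E A E E  (A=forall, E=exists)
Group into maximal same-type runs:
  Ex2 | Ax1 | Ex2
Number of blocks = 3

3


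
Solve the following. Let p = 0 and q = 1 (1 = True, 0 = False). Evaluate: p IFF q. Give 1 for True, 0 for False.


p = 0, q = 1
Operation: p IFF q
Evaluate: 0 IFF 1 = 0

0


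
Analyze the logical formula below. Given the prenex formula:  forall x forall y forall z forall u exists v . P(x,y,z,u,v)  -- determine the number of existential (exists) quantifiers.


Quantifier prefix: forall x forall y forall z forall u exists v
Mark each quantifier type:
  U U U U E
Universal count = 4, Existential count = 1
Asked for existential (exists) quantifiers: 1

1


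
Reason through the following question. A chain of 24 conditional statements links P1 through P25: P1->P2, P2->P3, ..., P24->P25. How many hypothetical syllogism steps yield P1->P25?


With 24 implications in a chain connecting 25 propositions:
P1->P2, P2->P3, ..., P24->P25
Steps needed = (number of implications) - 1 = 24 - 1 = 23

23


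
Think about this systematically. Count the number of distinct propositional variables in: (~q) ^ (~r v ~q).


Identify each variable that appears in the formula.
Variables found: q, r
Count = 2

2


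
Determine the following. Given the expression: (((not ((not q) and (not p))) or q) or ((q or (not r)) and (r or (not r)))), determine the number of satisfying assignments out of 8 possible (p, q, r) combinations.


Check all 8 assignments:
p=0, q=0, r=0: 1
p=0, q=0, r=1: 0
p=0, q=1, r=0: 1
p=0, q=1, r=1: 1
p=1, q=0, r=0: 1
p=1, q=0, r=1: 1
p=1, q=1, r=0: 1
p=1, q=1, r=1: 1
Count of True = 7

7


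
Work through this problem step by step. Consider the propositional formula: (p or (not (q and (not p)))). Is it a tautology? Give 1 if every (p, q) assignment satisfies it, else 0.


Check all 4 assignments:
p=0, q=0: 1
p=0, q=1: 0
p=1, q=0: 1
p=1, q=1: 1
Satisfying count = 3/4.
Tautology iff count = 4: no.

0


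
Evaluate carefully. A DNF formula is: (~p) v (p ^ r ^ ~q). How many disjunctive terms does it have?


A DNF formula is a disjunction of terms (conjunctions).
Terms are separated by v.
Counting the disjuncts: 2 terms.

2


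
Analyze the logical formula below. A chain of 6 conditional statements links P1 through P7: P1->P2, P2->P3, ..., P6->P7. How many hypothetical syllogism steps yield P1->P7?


With 6 implications in a chain connecting 7 propositions:
P1->P2, P2->P3, ..., P6->P7
Steps needed = (number of implications) - 1 = 6 - 1 = 5

5


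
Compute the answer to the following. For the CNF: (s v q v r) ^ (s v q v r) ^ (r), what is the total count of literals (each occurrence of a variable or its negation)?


Counting literals in each clause:
Clause 1: 3 literal(s)
Clause 2: 3 literal(s)
Clause 3: 1 literal(s)
Total = 7

7


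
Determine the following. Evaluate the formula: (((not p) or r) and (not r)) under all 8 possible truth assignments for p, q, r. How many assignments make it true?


Check all 8 assignments:
p=0, q=0, r=0: 1
p=0, q=0, r=1: 0
p=0, q=1, r=0: 1
p=0, q=1, r=1: 0
p=1, q=0, r=0: 0
p=1, q=0, r=1: 0
p=1, q=1, r=0: 0
p=1, q=1, r=1: 0
Count of True = 2

2


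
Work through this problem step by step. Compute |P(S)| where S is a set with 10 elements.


The power set of a set with n elements has 2^n elements.
|P(S)| = 2^10 = 1024

1024


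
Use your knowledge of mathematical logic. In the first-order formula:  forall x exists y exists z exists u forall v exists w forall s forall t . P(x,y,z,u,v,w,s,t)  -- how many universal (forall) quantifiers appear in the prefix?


Quantifier prefix: forall x exists y exists z exists u forall v exists w forall s forall t
Mark each quantifier type:
  U E E E U E U U
Universal count = 4, Existential count = 4
Asked for universal (forall) quantifiers: 4

4


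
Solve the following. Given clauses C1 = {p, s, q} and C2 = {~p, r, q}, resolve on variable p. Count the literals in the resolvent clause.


Remove p from C1 and ~p from C2.
C1 remainder: {s, q}
C2 remainder: {r, q}
Union (resolvent): {q, r, s}
Resolvent has 3 literal(s).

3


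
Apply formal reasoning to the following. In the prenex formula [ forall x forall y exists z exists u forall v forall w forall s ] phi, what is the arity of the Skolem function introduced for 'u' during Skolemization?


Quantifier prefix: forall x forall y exists z exists u forall v forall w forall s
'u' is existentially quantified at position 4.
Universal variables preceding it: x, y
Skolem function arity = 2

2


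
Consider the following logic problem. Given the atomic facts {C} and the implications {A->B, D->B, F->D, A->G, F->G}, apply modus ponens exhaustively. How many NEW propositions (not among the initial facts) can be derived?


Initial facts: {C}
Apply modus ponens to closure:
  (no implication fires)
Final known: {C}
New propositions: {(none)}
Count = 0

0


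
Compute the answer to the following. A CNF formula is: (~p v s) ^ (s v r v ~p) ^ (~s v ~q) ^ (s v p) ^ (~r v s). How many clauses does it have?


A CNF formula is a conjunction of clauses.
Clauses are separated by ^.
Counting the conjuncts: 5 clauses.

5


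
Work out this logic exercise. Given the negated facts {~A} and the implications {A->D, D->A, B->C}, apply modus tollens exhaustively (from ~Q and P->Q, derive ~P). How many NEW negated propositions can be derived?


Initial negated facts: {~A}
Apply modus tollens to closure:
  ~A and D->A  =>  ~D
Final negated: {~A, ~D}
New negations: {~D}
Count = 1

1


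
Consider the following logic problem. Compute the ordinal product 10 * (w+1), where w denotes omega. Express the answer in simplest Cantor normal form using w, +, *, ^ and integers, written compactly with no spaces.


Compute 10 * (w+1).
Ordinal * is associative and left-distributive over +, but NOT commutative; for finite n>1, n*w = w but w*n stays w*n.
By left-distributivity: 10 * (w+1) = 10*w + 10*1 = w + 10 = w+10.
Result = w+10

w+10


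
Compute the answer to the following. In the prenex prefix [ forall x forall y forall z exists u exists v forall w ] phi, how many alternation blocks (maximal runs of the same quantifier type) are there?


Quantifier-type sequence: A A A E E A  (A=forall, E=exists)
Group into maximal same-type runs:
  Ax3 | Ex2 | Ax1
Number of blocks = 3

3


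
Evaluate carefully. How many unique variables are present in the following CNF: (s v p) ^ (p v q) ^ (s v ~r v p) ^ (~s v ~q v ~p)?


Identify each variable that appears in the formula.
Variables found: p, q, r, s
Count = 4

4


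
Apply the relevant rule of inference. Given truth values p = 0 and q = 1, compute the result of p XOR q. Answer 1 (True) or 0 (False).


p = 0, q = 1
Operation: p XOR q
Evaluate: 0 XOR 1 = 1

1


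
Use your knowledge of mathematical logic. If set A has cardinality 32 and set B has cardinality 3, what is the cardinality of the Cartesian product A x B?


The Cartesian product A x B contains all ordered pairs (a, b).
|A x B| = |A| * |B| = 32 * 3 = 96

96


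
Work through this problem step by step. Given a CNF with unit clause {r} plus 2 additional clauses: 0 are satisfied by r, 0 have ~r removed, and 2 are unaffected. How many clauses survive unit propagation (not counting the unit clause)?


Satisfied (removed): 0
Shortened (remain): 0
Unchanged (remain): 2
Remaining = 0 + 2 = 2

2


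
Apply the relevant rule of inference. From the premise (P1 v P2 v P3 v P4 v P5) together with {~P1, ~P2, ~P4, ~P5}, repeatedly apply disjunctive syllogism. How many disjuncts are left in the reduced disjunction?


Original disjuncts (5): P1, P2, P3, P4, P5
Negated (eliminate): ~P1, ~P2, ~P4, ~P5
Remaining disjuncts: P3
Count = 5 - 4 = 1

1


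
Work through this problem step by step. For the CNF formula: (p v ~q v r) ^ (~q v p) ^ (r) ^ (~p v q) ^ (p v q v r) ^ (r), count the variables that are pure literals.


Check each variable for pure literal status:
p: mixed (not pure)
q: mixed (not pure)
r: pure positive
Pure literal count = 1

1


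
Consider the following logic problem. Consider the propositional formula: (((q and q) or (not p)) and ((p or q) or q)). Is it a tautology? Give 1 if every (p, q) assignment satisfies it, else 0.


Check all 4 assignments:
p=0, q=0: 0
p=0, q=1: 1
p=1, q=0: 0
p=1, q=1: 1
Satisfying count = 2/4.
Tautology iff count = 4: no.

0


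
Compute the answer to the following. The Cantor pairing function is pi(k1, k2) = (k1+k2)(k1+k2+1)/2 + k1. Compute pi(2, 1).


k1 + k2 = 3
(k1+k2)(k1+k2+1)/2 = 3 * 4 / 2 = 6
pi = 6 + 2 = 8

8


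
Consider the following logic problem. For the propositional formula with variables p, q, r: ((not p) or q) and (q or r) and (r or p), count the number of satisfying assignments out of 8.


Evaluate all 8 assignments for p, q, r:
p=0, q=0, r=0: 0
p=0, q=0, r=1: 1
p=0, q=1, r=0: 0
p=0, q=1, r=1: 1
p=1, q=0, r=0: 0
p=1, q=0, r=1: 0
p=1, q=1, r=0: 1
p=1, q=1, r=1: 1
Satisfying count = 4

4


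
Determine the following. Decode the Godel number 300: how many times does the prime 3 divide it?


Factorize 300 by dividing by 3 repeatedly.
Division steps: 3 divides 300 exactly 1 time(s).
Exponent of 3 = 1

1


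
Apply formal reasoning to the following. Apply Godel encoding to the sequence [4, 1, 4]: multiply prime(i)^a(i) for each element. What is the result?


Encode each element as an exponent of the corresponding prime:
  2^4 = 16
  3^1 = 3
  5^4 = 625
Product = 16 * 3 * 625 = 30000

30000


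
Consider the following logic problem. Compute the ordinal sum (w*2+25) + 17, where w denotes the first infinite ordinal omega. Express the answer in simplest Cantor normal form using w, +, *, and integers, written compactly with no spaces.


Compute (w*2+25) + 17.
Ordinal + is associative but NOT commutative; for finite n>0, n + w = w but w + n stays w+n.
By associativity: (w*2+25) + 17 = w*2 + (25+17) = w*2+42.
Result = w*2+42

w*2+42


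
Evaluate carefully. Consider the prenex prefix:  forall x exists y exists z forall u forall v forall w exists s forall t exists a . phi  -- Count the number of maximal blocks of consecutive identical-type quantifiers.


Quantifier-type sequence: A E E A A A E A E  (A=forall, E=exists)
Group into maximal same-type runs:
  Ax1 | Ex2 | Ax3 | Ex1 | Ax1 | Ex1
Number of blocks = 6

6


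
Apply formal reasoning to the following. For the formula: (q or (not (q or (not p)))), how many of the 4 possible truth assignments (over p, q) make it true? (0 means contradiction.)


Check all 4 assignments:
p=0, q=0: 0
p=0, q=1: 1
p=1, q=0: 1
p=1, q=1: 1
Count of True = 3

3


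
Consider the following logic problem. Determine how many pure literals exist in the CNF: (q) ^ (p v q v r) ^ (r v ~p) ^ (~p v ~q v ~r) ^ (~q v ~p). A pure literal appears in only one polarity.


Check each variable for pure literal status:
p: mixed (not pure)
q: mixed (not pure)
r: mixed (not pure)
Pure literal count = 0

0


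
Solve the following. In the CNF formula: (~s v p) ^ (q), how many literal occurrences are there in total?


Counting literals in each clause:
Clause 1: 2 literal(s)
Clause 2: 1 literal(s)
Total = 3

3


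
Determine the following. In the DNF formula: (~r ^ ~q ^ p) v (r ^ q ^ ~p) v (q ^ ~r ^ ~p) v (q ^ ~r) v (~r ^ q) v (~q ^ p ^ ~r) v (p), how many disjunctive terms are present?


A DNF formula is a disjunction of terms (conjunctions).
Terms are separated by v.
Counting the disjuncts: 7 terms.

7


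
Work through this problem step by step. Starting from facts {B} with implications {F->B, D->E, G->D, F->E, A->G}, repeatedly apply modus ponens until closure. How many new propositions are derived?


Initial facts: {B}
Apply modus ponens to closure:
  (no implication fires)
Final known: {B}
New propositions: {(none)}
Count = 0

0


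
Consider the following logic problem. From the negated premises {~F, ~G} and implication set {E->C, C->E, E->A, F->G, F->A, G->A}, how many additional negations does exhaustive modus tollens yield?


Initial negated facts: {~F, ~G}
Apply modus tollens to closure:
  (no implication fires)
Final negated: {~F, ~G}
New negations: {(none)}
Count = 0

0


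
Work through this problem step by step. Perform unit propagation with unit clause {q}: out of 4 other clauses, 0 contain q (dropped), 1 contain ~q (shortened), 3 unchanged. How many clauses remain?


Satisfied (removed): 0
Shortened (remain): 1
Unchanged (remain): 3
Remaining = 1 + 3 = 4

4


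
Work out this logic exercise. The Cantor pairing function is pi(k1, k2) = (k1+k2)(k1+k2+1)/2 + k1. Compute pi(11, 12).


k1 + k2 = 23
(k1+k2)(k1+k2+1)/2 = 23 * 24 / 2 = 276
pi = 276 + 11 = 287

287


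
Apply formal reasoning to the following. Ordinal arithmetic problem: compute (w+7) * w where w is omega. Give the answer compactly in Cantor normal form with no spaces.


Compute (w+7) * w.
Ordinal * is associative and left-distributive over +, but NOT commutative; for finite n>1, n*w = w but w*n stays w*n.
(w+7) * w = sup{(w+7)*k : k<w} = sup{w*k+7} = w^2 (the +7 tail is absorbed in the limit).
Result = w^2

w^2


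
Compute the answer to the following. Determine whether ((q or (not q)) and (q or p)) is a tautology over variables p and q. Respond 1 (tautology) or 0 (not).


Check all 4 assignments:
p=0, q=0: 0
p=0, q=1: 1
p=1, q=0: 1
p=1, q=1: 1
Satisfying count = 3/4.
Tautology iff count = 4: no.

0


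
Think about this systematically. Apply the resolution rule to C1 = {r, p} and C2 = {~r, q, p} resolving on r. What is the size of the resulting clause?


Remove r from C1 and ~r from C2.
C1 remainder: {p}
C2 remainder: {q, p}
Union (resolvent): {p, q}
Resolvent has 2 literal(s).

2


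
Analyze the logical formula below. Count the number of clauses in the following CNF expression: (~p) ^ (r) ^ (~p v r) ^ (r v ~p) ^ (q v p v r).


A CNF formula is a conjunction of clauses.
Clauses are separated by ^.
Counting the conjuncts: 5 clauses.

5


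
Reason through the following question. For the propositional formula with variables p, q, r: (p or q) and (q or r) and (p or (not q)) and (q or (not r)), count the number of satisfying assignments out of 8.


Evaluate all 8 assignments for p, q, r:
p=0, q=0, r=0: 0
p=0, q=0, r=1: 0
p=0, q=1, r=0: 0
p=0, q=1, r=1: 0
p=1, q=0, r=0: 0
p=1, q=0, r=1: 0
p=1, q=1, r=0: 1
p=1, q=1, r=1: 1
Satisfying count = 2

2


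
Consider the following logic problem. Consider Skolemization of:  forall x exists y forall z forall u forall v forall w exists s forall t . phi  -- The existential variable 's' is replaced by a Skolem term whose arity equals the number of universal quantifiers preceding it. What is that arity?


Quantifier prefix: forall x exists y forall z forall u forall v forall w exists s forall t
's' is existentially quantified at position 7.
Universal variables preceding it: x, z, u, v, w
Skolem function arity = 5

5


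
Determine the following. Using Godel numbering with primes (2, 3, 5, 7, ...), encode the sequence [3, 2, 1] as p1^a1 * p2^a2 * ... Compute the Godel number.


Encode each element as an exponent of the corresponding prime:
  2^3 = 8
  3^2 = 9
  5^1 = 5
Product = 8 * 9 * 5 = 360

360


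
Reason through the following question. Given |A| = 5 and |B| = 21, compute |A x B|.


The Cartesian product A x B contains all ordered pairs (a, b).
|A x B| = |A| * |B| = 5 * 21 = 105

105


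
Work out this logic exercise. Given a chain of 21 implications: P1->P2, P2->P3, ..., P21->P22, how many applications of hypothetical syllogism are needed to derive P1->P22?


With 21 implications in a chain connecting 22 propositions:
P1->P2, P2->P3, ..., P21->P22
Steps needed = (number of implications) - 1 = 21 - 1 = 20

20


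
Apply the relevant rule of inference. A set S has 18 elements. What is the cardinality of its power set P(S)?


The power set of a set with n elements has 2^n elements.
|P(S)| = 2^18 = 262144

262144


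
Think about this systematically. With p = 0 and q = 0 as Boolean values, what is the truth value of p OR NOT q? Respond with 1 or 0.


p = 0, q = 0
Operation: p OR NOT q
Evaluate: 0 OR NOT 0 = 1

1


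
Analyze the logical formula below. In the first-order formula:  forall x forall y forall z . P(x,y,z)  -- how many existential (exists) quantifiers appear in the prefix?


Quantifier prefix: forall x forall y forall z
Mark each quantifier type:
  U U U
Universal count = 3, Existential count = 0
Asked for existential (exists) quantifiers: 0

0


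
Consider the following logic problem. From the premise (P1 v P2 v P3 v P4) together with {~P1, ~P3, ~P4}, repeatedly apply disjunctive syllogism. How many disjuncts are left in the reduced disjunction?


Original disjuncts (4): P1, P2, P3, P4
Negated (eliminate): ~P1, ~P3, ~P4
Remaining disjuncts: P2
Count = 4 - 3 = 1

1


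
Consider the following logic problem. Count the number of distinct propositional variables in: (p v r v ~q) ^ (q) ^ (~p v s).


Identify each variable that appears in the formula.
Variables found: p, q, r, s
Count = 4

4


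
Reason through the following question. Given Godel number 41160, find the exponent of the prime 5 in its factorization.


Factorize 41160 by dividing by 5 repeatedly.
Division steps: 5 divides 41160 exactly 1 time(s).
Exponent of 5 = 1

1


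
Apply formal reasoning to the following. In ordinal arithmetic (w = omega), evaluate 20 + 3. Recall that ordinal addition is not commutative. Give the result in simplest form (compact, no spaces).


Compute 20 + 3.
Ordinal + is associative but NOT commutative; for finite n>0, n + w = w but w + n stays w+n.
Both operands finite; ordinal + agrees with natural +: 20 + 3 = 23.
Result = 23

23


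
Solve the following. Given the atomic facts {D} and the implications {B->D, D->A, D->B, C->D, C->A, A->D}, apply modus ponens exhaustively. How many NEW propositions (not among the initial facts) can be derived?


Initial facts: {D}
Apply modus ponens to closure:
  D and D->A  =>  A
  D and D->B  =>  B
Final known: {A, B, D}
New propositions: {A, B}
Count = 2

2


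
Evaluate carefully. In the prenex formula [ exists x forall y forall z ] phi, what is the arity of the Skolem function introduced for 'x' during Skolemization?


Quantifier prefix: exists x forall y forall z
'x' is existentially quantified at position 1.
No universal quantifiers precede it.
Skolem function arity = 0 (a Skolem constant)

0


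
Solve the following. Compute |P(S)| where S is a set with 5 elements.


The power set of a set with n elements has 2^n elements.
|P(S)| = 2^5 = 32

32


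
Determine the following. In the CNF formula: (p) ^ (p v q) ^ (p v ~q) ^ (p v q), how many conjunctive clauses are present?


A CNF formula is a conjunction of clauses.
Clauses are separated by ^.
Counting the conjuncts: 4 clauses.

4


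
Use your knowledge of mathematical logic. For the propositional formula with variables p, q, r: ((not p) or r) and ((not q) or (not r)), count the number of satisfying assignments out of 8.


Evaluate all 8 assignments for p, q, r:
p=0, q=0, r=0: 1
p=0, q=0, r=1: 1
p=0, q=1, r=0: 1
p=0, q=1, r=1: 0
p=1, q=0, r=0: 0
p=1, q=0, r=1: 1
p=1, q=1, r=0: 0
p=1, q=1, r=1: 0
Satisfying count = 4

4


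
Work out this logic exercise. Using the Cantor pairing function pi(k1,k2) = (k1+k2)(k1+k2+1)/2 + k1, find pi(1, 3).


k1 + k2 = 4
(k1+k2)(k1+k2+1)/2 = 4 * 5 / 2 = 10
pi = 10 + 1 = 11

11


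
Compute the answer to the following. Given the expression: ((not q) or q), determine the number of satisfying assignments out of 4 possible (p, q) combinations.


Check all 4 assignments:
p=0, q=0: 1
p=0, q=1: 1
p=1, q=0: 1
p=1, q=1: 1
Count of True = 4

4


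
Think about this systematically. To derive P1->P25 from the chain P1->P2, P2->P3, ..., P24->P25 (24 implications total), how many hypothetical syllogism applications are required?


With 24 implications in a chain connecting 25 propositions:
P1->P2, P2->P3, ..., P24->P25
Steps needed = (number of implications) - 1 = 24 - 1 = 23

23


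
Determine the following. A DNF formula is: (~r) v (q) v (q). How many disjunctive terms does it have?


A DNF formula is a disjunction of terms (conjunctions).
Terms are separated by v.
Counting the disjuncts: 3 terms.

3


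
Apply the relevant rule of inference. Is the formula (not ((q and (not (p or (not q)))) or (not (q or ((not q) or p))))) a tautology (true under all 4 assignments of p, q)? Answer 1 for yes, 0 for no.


Check all 4 assignments:
p=0, q=0: 1
p=0, q=1: 0
p=1, q=0: 1
p=1, q=1: 1
Satisfying count = 3/4.
Tautology iff count = 4: no.

0


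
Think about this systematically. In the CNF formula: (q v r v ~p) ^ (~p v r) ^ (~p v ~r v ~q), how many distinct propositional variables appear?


Identify each variable that appears in the formula.
Variables found: p, q, r
Count = 3

3


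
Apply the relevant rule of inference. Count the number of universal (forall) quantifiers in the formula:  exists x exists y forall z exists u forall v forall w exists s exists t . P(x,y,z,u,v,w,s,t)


Quantifier prefix: exists x exists y forall z exists u forall v forall w exists s exists t
Mark each quantifier type:
  E E U E U U E E
Universal count = 3, Existential count = 5
Asked for universal (forall) quantifiers: 3

3


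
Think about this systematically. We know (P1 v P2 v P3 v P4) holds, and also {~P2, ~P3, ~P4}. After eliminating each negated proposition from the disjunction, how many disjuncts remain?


Original disjuncts (4): P1, P2, P3, P4
Negated (eliminate): ~P2, ~P3, ~P4
Remaining disjuncts: P1
Count = 4 - 3 = 1

1


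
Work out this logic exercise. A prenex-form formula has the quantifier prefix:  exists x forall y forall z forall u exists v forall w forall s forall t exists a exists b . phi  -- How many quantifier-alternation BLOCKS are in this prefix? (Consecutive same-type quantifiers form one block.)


Quantifier-type sequence: E A A A E A A A E E  (A=forall, E=exists)
Group into maximal same-type runs:
  Ex1 | Ax3 | Ex1 | Ax3 | Ex2
Number of blocks = 5

5


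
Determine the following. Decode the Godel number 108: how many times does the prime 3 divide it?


Factorize 108 by dividing by 3 repeatedly.
Division steps: 3 divides 108 exactly 3 time(s).
Exponent of 3 = 3

3


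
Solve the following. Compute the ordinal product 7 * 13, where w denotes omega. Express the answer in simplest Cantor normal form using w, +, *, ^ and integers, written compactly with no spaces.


Compute 7 * 13.
Ordinal * is associative and left-distributive over +, but NOT commutative; for finite n>1, n*w = w but w*n stays w*n.
Both finite; ordinal * agrees with natural *: 7 * 13 = 91.
Result = 91

91


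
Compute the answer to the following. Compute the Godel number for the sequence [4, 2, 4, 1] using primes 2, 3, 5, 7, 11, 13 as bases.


Encode each element as an exponent of the corresponding prime:
  2^4 = 16
  3^2 = 9
  5^4 = 625
  7^1 = 7
Product = 16 * 9 * 625 * 7 = 630000

630000


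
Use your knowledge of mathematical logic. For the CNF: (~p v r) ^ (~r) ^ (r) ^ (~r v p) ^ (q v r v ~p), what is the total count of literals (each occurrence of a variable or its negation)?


Counting literals in each clause:
Clause 1: 2 literal(s)
Clause 2: 1 literal(s)
Clause 3: 1 literal(s)
Clause 4: 2 literal(s)
Clause 5: 3 literal(s)
Total = 9

9


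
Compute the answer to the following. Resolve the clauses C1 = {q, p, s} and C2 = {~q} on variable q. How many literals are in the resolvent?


Remove q from C1 and ~q from C2.
C1 remainder: {p, s}
C2 remainder: {}
Union (resolvent): {p, s}
Resolvent has 2 literal(s).

2


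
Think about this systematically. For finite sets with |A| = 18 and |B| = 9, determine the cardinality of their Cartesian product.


The Cartesian product A x B contains all ordered pairs (a, b).
|A x B| = |A| * |B| = 18 * 9 = 162

162


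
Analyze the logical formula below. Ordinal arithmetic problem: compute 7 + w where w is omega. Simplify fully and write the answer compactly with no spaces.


Compute 7 + w.
Ordinal + is associative but NOT commutative; for finite n>0, n + w = w but w + n stays w+n.
Any finite left addend is absorbed by w on the right: 7 + w = w.
Result = w

w


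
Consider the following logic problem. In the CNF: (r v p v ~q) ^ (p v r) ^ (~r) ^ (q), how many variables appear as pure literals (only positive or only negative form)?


Check each variable for pure literal status:
p: pure positive
q: mixed (not pure)
r: mixed (not pure)
Pure literal count = 1

1


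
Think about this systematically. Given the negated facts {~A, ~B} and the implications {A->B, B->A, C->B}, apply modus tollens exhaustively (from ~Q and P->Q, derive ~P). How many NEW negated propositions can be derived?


Initial negated facts: {~A, ~B}
Apply modus tollens to closure:
  ~B and C->B  =>  ~C
Final negated: {~A, ~B, ~C}
New negations: {~C}
Count = 1

1


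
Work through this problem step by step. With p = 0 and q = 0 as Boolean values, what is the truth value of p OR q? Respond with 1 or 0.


p = 0, q = 0
Operation: p OR q
Evaluate: 0 OR 0 = 0

0


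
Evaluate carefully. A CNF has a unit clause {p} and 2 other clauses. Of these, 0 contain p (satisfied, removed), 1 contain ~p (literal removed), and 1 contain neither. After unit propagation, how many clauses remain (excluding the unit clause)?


Satisfied (removed): 0
Shortened (remain): 1
Unchanged (remain): 1
Remaining = 1 + 1 = 2

2


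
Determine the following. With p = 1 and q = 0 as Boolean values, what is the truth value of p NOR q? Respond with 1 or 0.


p = 1, q = 0
Operation: p NOR q
Evaluate: 1 NOR 0 = 0

0


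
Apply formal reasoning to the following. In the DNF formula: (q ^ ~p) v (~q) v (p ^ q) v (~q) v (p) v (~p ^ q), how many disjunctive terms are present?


A DNF formula is a disjunction of terms (conjunctions).
Terms are separated by v.
Counting the disjuncts: 6 terms.

6


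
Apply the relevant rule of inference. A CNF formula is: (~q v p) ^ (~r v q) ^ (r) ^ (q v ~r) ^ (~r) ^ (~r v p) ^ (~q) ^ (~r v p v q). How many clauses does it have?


A CNF formula is a conjunction of clauses.
Clauses are separated by ^.
Counting the conjuncts: 8 clauses.

8


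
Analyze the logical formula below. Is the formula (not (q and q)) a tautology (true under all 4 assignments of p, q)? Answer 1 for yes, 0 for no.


Check all 4 assignments:
p=0, q=0: 1
p=0, q=1: 0
p=1, q=0: 1
p=1, q=1: 0
Satisfying count = 2/4.
Tautology iff count = 4: no.

0


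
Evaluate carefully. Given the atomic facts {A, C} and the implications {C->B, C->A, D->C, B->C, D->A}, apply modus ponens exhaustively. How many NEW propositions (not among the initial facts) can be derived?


Initial facts: {A, C}
Apply modus ponens to closure:
  C and C->B  =>  B
Final known: {A, B, C}
New propositions: {B}
Count = 1

1


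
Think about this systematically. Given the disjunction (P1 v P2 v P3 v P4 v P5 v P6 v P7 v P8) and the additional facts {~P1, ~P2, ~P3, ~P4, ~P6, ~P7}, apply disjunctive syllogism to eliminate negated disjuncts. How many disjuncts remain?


Original disjuncts (8): P1, P2, P3, P4, P5, P6, P7, P8
Negated (eliminate): ~P1, ~P2, ~P3, ~P4, ~P6, ~P7
Remaining disjuncts: P5, P8
Count = 8 - 6 = 2

2


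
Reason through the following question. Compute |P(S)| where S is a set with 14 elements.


The power set of a set with n elements has 2^n elements.
|P(S)| = 2^14 = 16384

16384


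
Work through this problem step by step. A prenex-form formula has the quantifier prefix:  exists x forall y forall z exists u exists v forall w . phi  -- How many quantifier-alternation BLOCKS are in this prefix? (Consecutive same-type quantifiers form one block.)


Quantifier-type sequence: E A A E E A  (A=forall, E=exists)
Group into maximal same-type runs:
  Ex1 | Ax2 | Ex2 | Ax1
Number of blocks = 4

4


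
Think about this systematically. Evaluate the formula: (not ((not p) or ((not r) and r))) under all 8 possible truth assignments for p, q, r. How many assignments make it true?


Check all 8 assignments:
p=0, q=0, r=0: 0
p=0, q=0, r=1: 0
p=0, q=1, r=0: 0
p=0, q=1, r=1: 0
p=1, q=0, r=0: 1
p=1, q=0, r=1: 1
p=1, q=1, r=0: 1
p=1, q=1, r=1: 1
Count of True = 4

4


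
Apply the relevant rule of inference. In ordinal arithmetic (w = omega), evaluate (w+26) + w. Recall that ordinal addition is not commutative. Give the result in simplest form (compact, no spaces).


Compute (w+26) + w.
Ordinal + is associative but NOT commutative; for finite n>0, n + w = w but w + n stays w+n.
(w+26) + w = w + (26+w) = w + w = w*2 (the finite tail 26 is absorbed by the right w).
Result = w*2

w*2


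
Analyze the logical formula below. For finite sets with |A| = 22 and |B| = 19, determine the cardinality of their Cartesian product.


The Cartesian product A x B contains all ordered pairs (a, b).
|A x B| = |A| * |B| = 22 * 19 = 418

418


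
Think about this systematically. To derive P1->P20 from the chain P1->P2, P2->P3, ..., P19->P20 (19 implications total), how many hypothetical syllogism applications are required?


With 19 implications in a chain connecting 20 propositions:
P1->P2, P2->P3, ..., P19->P20
Steps needed = (number of implications) - 1 = 19 - 1 = 18

18


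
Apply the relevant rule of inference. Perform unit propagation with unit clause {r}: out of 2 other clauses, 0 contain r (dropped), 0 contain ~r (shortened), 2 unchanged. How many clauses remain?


Satisfied (removed): 0
Shortened (remain): 0
Unchanged (remain): 2
Remaining = 0 + 2 = 2

2


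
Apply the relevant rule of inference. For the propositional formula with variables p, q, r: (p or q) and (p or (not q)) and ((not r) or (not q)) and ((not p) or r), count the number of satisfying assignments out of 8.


Evaluate all 8 assignments for p, q, r:
p=0, q=0, r=0: 0
p=0, q=0, r=1: 0
p=0, q=1, r=0: 0
p=0, q=1, r=1: 0
p=1, q=0, r=0: 0
p=1, q=0, r=1: 1
p=1, q=1, r=0: 0
p=1, q=1, r=1: 0
Satisfying count = 1

1


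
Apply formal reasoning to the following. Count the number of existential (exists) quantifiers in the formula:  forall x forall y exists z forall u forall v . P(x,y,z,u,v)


Quantifier prefix: forall x forall y exists z forall u forall v
Mark each quantifier type:
  U U E U U
Universal count = 4, Existential count = 1
Asked for existential (exists) quantifiers: 1

1


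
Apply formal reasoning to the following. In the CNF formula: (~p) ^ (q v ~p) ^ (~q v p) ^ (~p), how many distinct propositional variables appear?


Identify each variable that appears in the formula.
Variables found: p, q
Count = 2

2


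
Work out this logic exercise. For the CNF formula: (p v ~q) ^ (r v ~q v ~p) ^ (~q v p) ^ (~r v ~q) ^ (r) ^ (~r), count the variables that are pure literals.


Check each variable for pure literal status:
p: mixed (not pure)
q: pure negative
r: mixed (not pure)
Pure literal count = 1

1


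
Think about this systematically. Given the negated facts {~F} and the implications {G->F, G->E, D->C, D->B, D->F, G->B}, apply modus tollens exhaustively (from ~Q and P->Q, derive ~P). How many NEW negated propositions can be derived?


Initial negated facts: {~F}
Apply modus tollens to closure:
  ~F and G->F  =>  ~G
  ~F and D->F  =>  ~D
Final negated: {~D, ~F, ~G}
New negations: {~D, ~G}
Count = 2

2


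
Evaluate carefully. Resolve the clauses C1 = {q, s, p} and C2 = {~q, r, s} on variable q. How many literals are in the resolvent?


Remove q from C1 and ~q from C2.
C1 remainder: {s, p}
C2 remainder: {r, s}
Union (resolvent): {p, r, s}
Resolvent has 3 literal(s).

3


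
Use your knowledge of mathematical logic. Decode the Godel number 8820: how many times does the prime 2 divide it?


Factorize 8820 by dividing by 2 repeatedly.
Division steps: 2 divides 8820 exactly 2 time(s).
Exponent of 2 = 2

2


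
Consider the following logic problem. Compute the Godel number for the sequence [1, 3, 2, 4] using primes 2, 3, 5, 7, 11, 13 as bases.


Encode each element as an exponent of the corresponding prime:
  2^1 = 2
  3^3 = 27
  5^2 = 25
  7^4 = 2401
Product = 2 * 27 * 25 * 2401 = 3241350

3241350


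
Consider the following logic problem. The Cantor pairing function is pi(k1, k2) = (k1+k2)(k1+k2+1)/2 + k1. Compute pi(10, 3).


k1 + k2 = 13
(k1+k2)(k1+k2+1)/2 = 13 * 14 / 2 = 91
pi = 91 + 10 = 101

101


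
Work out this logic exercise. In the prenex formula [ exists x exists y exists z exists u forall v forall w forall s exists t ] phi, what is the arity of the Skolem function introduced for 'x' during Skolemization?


Quantifier prefix: exists x exists y exists z exists u forall v forall w forall s exists t
'x' is existentially quantified at position 1.
No universal quantifiers precede it.
Skolem function arity = 0 (a Skolem constant)

0


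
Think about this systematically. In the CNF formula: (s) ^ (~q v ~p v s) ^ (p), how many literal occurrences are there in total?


Counting literals in each clause:
Clause 1: 1 literal(s)
Clause 2: 3 literal(s)
Clause 3: 1 literal(s)
Total = 5

5


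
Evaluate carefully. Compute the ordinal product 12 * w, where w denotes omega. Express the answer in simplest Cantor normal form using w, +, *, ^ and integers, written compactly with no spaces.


Compute 12 * w.
Ordinal * is associative and left-distributive over +, but NOT commutative; for finite n>1, n*w = w but w*n stays w*n.
For finite n>0, n * w = sup{n*k : k<w} = w. So 12 * w = w.
Result = w

w


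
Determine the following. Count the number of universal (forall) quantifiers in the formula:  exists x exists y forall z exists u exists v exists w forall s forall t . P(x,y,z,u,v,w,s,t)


Quantifier prefix: exists x exists y forall z exists u exists v exists w forall s forall t
Mark each quantifier type:
  E E U E E E U U
Universal count = 3, Existential count = 5
Asked for universal (forall) quantifiers: 3

3


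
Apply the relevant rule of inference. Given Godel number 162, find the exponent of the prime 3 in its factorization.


Factorize 162 by dividing by 3 repeatedly.
Division steps: 3 divides 162 exactly 4 time(s).
Exponent of 3 = 4

4


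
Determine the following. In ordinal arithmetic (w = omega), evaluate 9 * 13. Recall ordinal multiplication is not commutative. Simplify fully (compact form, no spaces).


Compute 9 * 13.
Ordinal * is associative and left-distributive over +, but NOT commutative; for finite n>1, n*w = w but w*n stays w*n.
Both finite; ordinal * agrees with natural *: 9 * 13 = 117.
Result = 117

117


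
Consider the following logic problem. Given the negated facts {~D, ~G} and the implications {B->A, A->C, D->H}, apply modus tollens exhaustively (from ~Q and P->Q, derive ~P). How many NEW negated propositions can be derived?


Initial negated facts: {~D, ~G}
Apply modus tollens to closure:
  (no implication fires)
Final negated: {~D, ~G}
New negations: {(none)}
Count = 0

0


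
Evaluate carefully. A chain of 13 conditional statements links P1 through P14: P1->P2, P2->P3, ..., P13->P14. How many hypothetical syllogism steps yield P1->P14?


With 13 implications in a chain connecting 14 propositions:
P1->P2, P2->P3, ..., P13->P14
Steps needed = (number of implications) - 1 = 13 - 1 = 12

12
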